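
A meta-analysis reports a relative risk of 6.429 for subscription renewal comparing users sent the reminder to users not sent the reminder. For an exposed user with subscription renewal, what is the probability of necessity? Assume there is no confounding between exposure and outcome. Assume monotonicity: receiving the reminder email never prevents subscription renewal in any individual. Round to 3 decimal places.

Under exogeneity and monotonicity, PN = (RR − 1) / RR = 1 − 1/RR.
PN = (6.429 − 1) / 6.429 = 5.429 / 6.429 ≈ 0.8445

PN ≈ 0.844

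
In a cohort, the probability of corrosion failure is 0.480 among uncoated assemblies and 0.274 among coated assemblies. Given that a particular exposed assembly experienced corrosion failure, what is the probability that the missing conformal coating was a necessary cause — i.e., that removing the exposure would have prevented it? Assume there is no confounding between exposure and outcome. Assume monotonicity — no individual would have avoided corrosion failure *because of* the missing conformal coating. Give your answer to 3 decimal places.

Let p₁ = 0.48, p₀ = 0.274.
Under exogeneity and monotonicity, PN = (p₁ − p₀) / p₁.
PN = (0.48 − 0.274) / 0.48 = 0.206 / 0.48 ≈ 0.4292

PN ≈ 0.429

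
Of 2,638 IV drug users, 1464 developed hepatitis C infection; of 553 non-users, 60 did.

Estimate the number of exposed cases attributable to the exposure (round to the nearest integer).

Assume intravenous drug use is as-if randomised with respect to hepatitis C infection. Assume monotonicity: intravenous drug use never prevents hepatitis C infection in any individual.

p₁ = P(outcome | exposed) = 1464/2638 = 0.55497
p₀ = P(outcome | unexposed) = 60/553 = 0.1085
PN = (p₁ − p₀)/p₁ = (0.55497 − 0.1085) / 0.55497 ≈ 0.80449.
Attributable cases ≈ PN × (exposed cases) = 0.80449 × 1464 ≈ 1177.78.

about 1178 cases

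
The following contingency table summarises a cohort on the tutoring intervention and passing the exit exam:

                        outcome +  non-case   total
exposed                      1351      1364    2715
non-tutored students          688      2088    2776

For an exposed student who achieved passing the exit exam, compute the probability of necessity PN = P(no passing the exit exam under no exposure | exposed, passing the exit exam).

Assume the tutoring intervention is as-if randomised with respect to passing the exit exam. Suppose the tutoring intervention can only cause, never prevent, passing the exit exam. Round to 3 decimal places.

p₁ = P(outcome | exposed) = 1351/2715 = 0.49761
p₀ = P(outcome | unexposed) = 688/2776 = 0.24784
Under exogeneity and monotonicity, PN = (p₁ − p₀)/p₁.
PN = (0.49761 − 0.24784) / 0.49761 ≈ 0.5019

PN ≈ 0.502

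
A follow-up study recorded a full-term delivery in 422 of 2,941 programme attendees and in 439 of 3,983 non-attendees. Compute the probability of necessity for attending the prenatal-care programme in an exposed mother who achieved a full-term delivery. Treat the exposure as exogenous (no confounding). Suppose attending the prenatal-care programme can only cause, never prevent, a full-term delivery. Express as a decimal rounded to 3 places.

PN ≈ 0.232

p₁ = P(outcome | exposed) = 422/2941 = 0.14349
p₀ = P(outcome | unexposed) = 439/3983 = 0.11022
Under exogeneity and monotonicity, PN = (p₁ − p₀) / p₁.
PN = (0.14349 − 0.11022) / 0.14349 = 0.03327 / 0.14349 ≈ 0.2319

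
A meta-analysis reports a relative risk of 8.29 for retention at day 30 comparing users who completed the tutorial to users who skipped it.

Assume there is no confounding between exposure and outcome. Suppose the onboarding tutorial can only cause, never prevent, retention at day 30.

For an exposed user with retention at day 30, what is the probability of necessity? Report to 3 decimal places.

Under exogeneity and monotonicity, PN = (RR − 1) / RR = 1 − 1/RR.
PN = (8.29 − 1) / 8.29 = 7.29 / 8.29 ≈ 0.8794

PN ≈ 0.879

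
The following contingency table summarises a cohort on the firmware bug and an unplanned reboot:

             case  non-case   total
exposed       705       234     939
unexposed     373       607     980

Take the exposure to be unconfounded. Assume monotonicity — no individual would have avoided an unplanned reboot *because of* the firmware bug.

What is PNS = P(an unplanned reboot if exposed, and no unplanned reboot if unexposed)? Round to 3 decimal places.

PNS ≈ 0.370

p₁ = P(outcome | exposed) = 705/939 = 0.7508
p₀ = P(outcome | unexposed) = 373/980 = 0.38061
Under exogeneity and monotonicity, PNS = p₁ − p₀.
PNS = 0.7508 − 0.38061 = 0.37019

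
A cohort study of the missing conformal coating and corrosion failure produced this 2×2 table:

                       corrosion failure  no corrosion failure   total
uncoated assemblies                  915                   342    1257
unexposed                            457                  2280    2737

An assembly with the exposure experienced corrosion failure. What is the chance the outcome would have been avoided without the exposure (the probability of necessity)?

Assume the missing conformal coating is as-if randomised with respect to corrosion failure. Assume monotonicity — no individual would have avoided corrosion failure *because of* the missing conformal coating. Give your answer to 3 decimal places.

PN ≈ 0.771

p₁ = P(outcome | exposed) = 915/1257 = 0.72792
p₀ = P(outcome | unexposed) = 457/2737 = 0.16697
Under exogeneity and monotonicity, PN = (p₁ − p₀)/p₁.
PN = (0.72792 − 0.16697) / 0.72792 ≈ 0.7706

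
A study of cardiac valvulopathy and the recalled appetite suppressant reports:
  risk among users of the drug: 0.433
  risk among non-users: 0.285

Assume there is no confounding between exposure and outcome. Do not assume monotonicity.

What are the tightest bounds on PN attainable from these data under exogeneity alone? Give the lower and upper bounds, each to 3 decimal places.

0.342 ≤ PN ≤ 1.000

Let p₁ = 0.433, p₀ = 0.285.
Under exogeneity alone the bounds on PN are max{0,(p₁−p₀)/p₁} ≤ PN ≤ min{1,(1−p₀)/p₁}.
  lower = (p₁ − p₀)/p₁ = 0.148 / 0.433 ≈ 0.3418
  upper = min{1, (1 − p₀)/p₁} = 0.715 / 0.433 ≈ 1.6513 → capped at 1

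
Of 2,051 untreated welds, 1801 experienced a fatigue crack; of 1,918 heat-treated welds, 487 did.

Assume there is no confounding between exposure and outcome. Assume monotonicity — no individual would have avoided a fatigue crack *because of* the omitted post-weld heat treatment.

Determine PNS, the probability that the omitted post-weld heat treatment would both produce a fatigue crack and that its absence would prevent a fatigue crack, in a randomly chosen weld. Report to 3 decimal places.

p₁ = P(outcome | exposed) = 1801/2051 = 0.87811
p₀ = P(outcome | unexposed) = 487/1918 = 0.25391
Under exogeneity and monotonicity, PNS = p₁ − p₀.
PNS = 0.87811 − 0.25391 = 0.6242

PNS ≈ 0.624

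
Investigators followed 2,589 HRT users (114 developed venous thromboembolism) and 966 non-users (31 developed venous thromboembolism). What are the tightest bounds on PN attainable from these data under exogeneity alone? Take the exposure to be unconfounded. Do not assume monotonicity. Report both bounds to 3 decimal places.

0.271 ≤ PN ≤ 1.000

p₁ = P(outcome | exposed) = 114/2589 = 0.044032
p₀ = P(outcome | unexposed) = 31/966 = 0.032091
Under exogeneity alone the bounds on PN are max{0,(p₁−p₀)/p₁} ≤ PN ≤ min{1,(1−p₀)/p₁}.
  lower = (p₁ − p₀)/p₁ = 0.011941 / 0.044032 ≈ 0.2712
  upper = min{1, (1 − p₀)/p₁} = 0.96791 / 0.044032 ≈ 21.9817 → capped at 1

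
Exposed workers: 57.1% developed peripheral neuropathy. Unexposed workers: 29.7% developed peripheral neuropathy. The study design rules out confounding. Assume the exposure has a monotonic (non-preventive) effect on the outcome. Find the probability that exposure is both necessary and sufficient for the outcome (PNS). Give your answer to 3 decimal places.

p₁ = 0.571, p₀ = 0.297.
Under exogeneity and monotonicity, PNS = p₁ − p₀.
PNS = 0.571 − 0.297 = 0.274

PNS ≈ 0.274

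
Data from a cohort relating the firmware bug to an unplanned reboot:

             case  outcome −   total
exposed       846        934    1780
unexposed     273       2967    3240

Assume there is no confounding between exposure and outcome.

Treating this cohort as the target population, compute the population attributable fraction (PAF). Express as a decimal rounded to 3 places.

PAF ≈ 0.622

p₁ = P(outcome | exposed) = 846/1780 = 0.47528
p₀ = P(outcome | unexposed) = 273/3240 = 0.084259
Exposure prevalence π = 1780/5020 = 0.35458; overall risk P(Y=1) = 0.22291.
Under exogeneity, PAF = [P(Y=1) − p₀]/P(Y=1).
PAF = (0.22291 − 0.084259) / 0.22291 ≈ 0.6220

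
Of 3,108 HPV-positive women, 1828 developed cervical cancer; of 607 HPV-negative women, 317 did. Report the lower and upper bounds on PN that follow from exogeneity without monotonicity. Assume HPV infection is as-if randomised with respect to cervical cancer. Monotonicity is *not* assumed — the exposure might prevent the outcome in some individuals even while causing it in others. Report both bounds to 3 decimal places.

0.112 ≤ PN ≤ 0.812

p₁ = P(outcome | exposed) = 1828/3108 = 0.58816
p₀ = P(outcome | unexposed) = 317/607 = 0.52224
Under exogeneity alone the bounds on PN are max{0,(p₁−p₀)/p₁} ≤ PN ≤ min{1,(1−p₀)/p₁}.
  lower = (p₁ − p₀)/p₁ = 0.065919 / 0.58816 ≈ 0.1121
  upper = min{1, (1 − p₀)/p₁} = 0.47776 / 0.58816 ≈ 0.8123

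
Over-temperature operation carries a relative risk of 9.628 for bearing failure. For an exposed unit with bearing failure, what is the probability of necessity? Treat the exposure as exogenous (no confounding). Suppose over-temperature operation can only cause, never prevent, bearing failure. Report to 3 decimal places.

PN ≈ 0.896

Under exogeneity and monotonicity, PN = (RR − 1) / RR = 1 − 1/RR.
PN = (9.628 − 1) / 9.628 = 8.628 / 9.628 ≈ 0.8961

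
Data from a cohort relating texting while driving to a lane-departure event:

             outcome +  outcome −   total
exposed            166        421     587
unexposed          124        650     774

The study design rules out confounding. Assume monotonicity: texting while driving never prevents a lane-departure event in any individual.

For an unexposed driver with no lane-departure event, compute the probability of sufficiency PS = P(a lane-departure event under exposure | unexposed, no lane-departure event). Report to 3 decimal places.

p₁ = P(outcome | exposed) = 166/587 = 0.28279
p₀ = P(outcome | unexposed) = 124/774 = 0.16021
Under exogeneity and monotonicity, PS = (p₁ − p₀)/(1 − p₀).
PS = (0.28279 − 0.16021) / 0.83979 ≈ 0.1460

PS ≈ 0.146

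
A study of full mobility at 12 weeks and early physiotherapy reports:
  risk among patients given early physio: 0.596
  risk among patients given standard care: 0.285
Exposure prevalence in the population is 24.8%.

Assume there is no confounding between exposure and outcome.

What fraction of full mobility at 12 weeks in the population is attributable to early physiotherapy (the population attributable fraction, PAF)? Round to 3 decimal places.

PAF ≈ 0.213

Let p₁ = 0.596, p₀ = 0.285.
Overall risk P(Y=1) = π·p₁ + (1−π)·p₀ = 0.248×0.596 + 0.752×0.285 = 0.36213.
Under exogeneity, PAF = [P(Y=1) − p₀] / P(Y=1).
PAF = (0.36213 − 0.285) / 0.36213 ≈ 0.2130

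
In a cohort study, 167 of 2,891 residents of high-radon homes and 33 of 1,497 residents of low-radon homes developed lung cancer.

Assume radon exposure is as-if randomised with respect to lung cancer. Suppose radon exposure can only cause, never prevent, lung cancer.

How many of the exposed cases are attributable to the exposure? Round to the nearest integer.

about 103 cases

p₁ = P(outcome | exposed) = 167/2891 = 0.057765
p₀ = P(outcome | unexposed) = 33/1497 = 0.022044
PN = (p₁ − p₀)/p₁ = (0.057765 − 0.022044) / 0.057765 ≈ 0.61839.
Attributable cases ≈ PN × (exposed cases) = 0.61839 × 167 ≈ 103.27.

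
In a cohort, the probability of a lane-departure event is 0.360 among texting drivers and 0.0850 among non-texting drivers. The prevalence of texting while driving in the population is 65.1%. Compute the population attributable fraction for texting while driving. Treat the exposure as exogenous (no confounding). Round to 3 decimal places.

PAF ≈ 0.678

Let p₁ = 0.36, p₀ = 0.085.
Overall risk P(Y=1) = π·p₁ + (1−π)·p₀ = 0.651×0.36 + 0.349×0.085 = 0.26402.
Under exogeneity, PAF = [P(Y=1) − p₀] / P(Y=1).
PAF = (0.26402 − 0.085) / 0.26402 ≈ 0.6781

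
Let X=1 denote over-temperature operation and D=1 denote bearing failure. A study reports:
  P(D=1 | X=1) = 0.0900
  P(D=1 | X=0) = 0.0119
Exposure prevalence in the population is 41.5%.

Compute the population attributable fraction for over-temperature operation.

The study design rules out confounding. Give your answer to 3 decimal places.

PAF ≈ 0.731

Let p₁ = 0.09, p₀ = 0.0119.
Overall risk P(Y=1) = π·p₁ + (1−π)·p₀ = 0.415×0.09 + 0.585×0.0119 = 0.044311.
Under exogeneity, PAF = [P(Y=1) − p₀] / P(Y=1).
PAF = (0.044311 − 0.0119) / 0.044311 ≈ 0.7314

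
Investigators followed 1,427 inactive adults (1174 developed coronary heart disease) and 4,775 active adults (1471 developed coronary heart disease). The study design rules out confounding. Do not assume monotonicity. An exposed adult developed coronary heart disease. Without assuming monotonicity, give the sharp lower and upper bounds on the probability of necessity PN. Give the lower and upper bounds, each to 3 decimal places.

p₁ = P(outcome | exposed) = 1174/1427 = 0.8227
p₀ = P(outcome | unexposed) = 1471/4775 = 0.30806
Under exogeneity alone the bounds on PN are max{0,(p₁−p₀)/p₁} ≤ PN ≤ min{1,(1−p₀)/p₁}.
  lower = (p₁ − p₀)/p₁ = 0.51464 / 0.8227 ≈ 0.6255
  upper = min{1, (1 − p₀)/p₁} = 0.69194 / 0.8227 ≈ 0.8411

0.626 ≤ PN ≤ 0.841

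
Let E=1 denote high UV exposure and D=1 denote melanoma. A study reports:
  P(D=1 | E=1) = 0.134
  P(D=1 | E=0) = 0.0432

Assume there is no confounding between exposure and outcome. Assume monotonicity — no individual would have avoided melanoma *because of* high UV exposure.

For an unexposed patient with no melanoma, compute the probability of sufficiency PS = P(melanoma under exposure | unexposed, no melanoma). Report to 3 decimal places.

Let p₁ = 0.134, p₀ = 0.0432.
Under exogeneity and monotonicity, PS = (p₁ − p₀) / (1 − p₀).
PS = (0.134 − 0.0432) / (1 − 0.0432) = 0.0908 / 0.9568 ≈ 0.0949

PS ≈ 0.095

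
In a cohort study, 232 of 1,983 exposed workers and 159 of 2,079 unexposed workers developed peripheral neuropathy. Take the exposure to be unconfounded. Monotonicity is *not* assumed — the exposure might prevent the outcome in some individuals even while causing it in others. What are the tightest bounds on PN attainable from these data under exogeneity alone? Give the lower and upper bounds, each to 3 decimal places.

p₁ = P(outcome | exposed) = 232/1983 = 0.11699
p₀ = P(outcome | unexposed) = 159/2079 = 0.076479
Under exogeneity alone the bounds on PN are max{0,(p₁−p₀)/p₁} ≤ PN ≤ min{1,(1−p₀)/p₁}.
  lower = (p₁ − p₀)/p₁ = 0.040515 / 0.11699 ≈ 0.3463
  upper = min{1, (1 − p₀)/p₁} = 0.92352 / 0.11699 ≈ 7.8937 → capped at 1

0.346 ≤ PN ≤ 1.000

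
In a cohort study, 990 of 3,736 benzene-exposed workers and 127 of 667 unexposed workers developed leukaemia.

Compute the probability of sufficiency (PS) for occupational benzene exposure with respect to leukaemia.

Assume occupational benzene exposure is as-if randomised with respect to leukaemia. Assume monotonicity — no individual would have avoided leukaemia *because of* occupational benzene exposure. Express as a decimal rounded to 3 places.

p₁ = P(outcome | exposed) = 990/3736 = 0.26499
p₀ = P(outcome | unexposed) = 127/667 = 0.1904
Under exogeneity and monotonicity, PS = (p₁ − p₀) / (1 − p₀).
PS = (0.26499 − 0.1904) / (1 − 0.1904) = 0.074584 / 0.8096 ≈ 0.0921

PS ≈ 0.092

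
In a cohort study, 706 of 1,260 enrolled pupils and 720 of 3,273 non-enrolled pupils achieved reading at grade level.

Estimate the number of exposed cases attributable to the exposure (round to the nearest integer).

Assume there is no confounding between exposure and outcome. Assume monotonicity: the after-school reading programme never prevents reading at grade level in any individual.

p₁ = P(outcome | exposed) = 706/1260 = 0.56032
p₀ = P(outcome | unexposed) = 720/3273 = 0.21998
PN = (p₁ − p₀)/p₁ = (0.56032 − 0.21998) / 0.56032 ≈ 0.60740.
Attributable cases ≈ PN × (exposed cases) = 0.60740 × 706 ≈ 428.82.

about 429 cases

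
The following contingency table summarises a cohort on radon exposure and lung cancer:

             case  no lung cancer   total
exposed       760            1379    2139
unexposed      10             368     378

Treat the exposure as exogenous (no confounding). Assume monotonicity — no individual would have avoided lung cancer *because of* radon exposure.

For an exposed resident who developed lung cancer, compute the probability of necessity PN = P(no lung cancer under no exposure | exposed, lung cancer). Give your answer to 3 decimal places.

p₁ = P(outcome | exposed) = 760/2139 = 0.35531
p₀ = P(outcome | unexposed) = 10/378 = 0.026455
Under exogeneity and monotonicity, PN = (p₁ − p₀)/p₁.
PN = (0.35531 − 0.026455) / 0.35531 ≈ 0.9255

PN ≈ 0.926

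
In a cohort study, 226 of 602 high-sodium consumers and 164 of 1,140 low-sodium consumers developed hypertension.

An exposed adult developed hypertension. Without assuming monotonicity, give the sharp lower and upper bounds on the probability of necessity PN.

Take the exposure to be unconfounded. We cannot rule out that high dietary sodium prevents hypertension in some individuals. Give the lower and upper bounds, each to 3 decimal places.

p₁ = P(outcome | exposed) = 226/602 = 0.37542
p₀ = P(outcome | unexposed) = 164/1140 = 0.14386
Under exogeneity alone the bounds on PN are max{0,(p₁−p₀)/p₁} ≤ PN ≤ min{1,(1−p₀)/p₁}.
  lower = (p₁ − p₀)/p₁ = 0.23156 / 0.37542 ≈ 0.6168
  upper = min{1, (1 − p₀)/p₁} = 0.85614 / 0.37542 ≈ 2.2805 → capped at 1

0.617 ≤ PN ≤ 1.000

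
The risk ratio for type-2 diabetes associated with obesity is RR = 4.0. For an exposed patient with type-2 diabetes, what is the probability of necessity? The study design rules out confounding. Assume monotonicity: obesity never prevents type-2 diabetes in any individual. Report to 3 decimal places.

Under exogeneity and monotonicity, PN = (RR − 1) / RR = 1 − 1/RR.
PN = (4.0 − 1) / 4.0 = 3 / 4.0 ≈ 0.7500

PN ≈ 0.750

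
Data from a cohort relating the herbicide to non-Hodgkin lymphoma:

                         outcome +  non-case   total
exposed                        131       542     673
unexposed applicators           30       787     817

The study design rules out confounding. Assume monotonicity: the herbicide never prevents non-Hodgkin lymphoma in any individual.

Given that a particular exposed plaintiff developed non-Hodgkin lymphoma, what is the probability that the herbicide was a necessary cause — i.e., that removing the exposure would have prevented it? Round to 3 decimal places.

p₁ = P(outcome | exposed) = 131/673 = 0.19465
p₀ = P(outcome | unexposed) = 30/817 = 0.03672
Under exogeneity and monotonicity, PN = (p₁ − p₀) / p₁.
PN = (0.19465 − 0.03672) / 0.19465 = 0.15793 / 0.19465 ≈ 0.8114

PN ≈ 0.811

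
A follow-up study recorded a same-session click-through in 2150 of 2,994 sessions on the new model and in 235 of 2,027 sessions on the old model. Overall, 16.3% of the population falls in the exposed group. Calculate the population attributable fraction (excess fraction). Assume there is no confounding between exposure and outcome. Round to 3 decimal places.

p₁ = P(outcome | exposed) = 2150/2994 = 0.7181
p₀ = P(outcome | unexposed) = 235/2027 = 0.11593
Overall risk P(Y=1) = π·p₁ + (1−π)·p₀ = 0.163×0.7181 + 0.837×0.11593 = 0.21409.
Under exogeneity, PAF = [P(Y=1) − p₀] / P(Y=1).
PAF = (0.21409 − 0.11593) / 0.21409 ≈ 0.4585

PAF ≈ 0.458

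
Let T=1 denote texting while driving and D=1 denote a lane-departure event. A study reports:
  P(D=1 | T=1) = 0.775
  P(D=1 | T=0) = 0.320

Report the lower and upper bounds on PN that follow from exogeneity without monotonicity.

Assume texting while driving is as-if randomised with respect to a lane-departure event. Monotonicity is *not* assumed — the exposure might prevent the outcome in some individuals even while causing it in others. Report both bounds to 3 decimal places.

Let p₁ = 0.775, p₀ = 0.32.
Under exogeneity alone the bounds on PN are max{0,(p₁−p₀)/p₁} ≤ PN ≤ min{1,(1−p₀)/p₁}.
  lower = (p₁ − p₀)/p₁ = 0.455 / 0.775 ≈ 0.5871
  upper = min{1, (1 − p₀)/p₁} = 0.68 / 0.775 ≈ 0.8774

0.587 ≤ PN ≤ 0.877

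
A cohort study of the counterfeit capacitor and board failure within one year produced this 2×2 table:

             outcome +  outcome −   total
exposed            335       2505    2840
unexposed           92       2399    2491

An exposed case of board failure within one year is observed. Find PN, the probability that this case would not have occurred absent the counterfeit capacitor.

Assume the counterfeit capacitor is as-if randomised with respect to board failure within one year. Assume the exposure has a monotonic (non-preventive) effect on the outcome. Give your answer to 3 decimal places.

p₁ = P(outcome | exposed) = 335/2840 = 0.11796
p₀ = P(outcome | unexposed) = 92/2491 = 0.036933
Under exogeneity and monotonicity, PN = (p₁ − p₀) / p₁.
PN = (0.11796 − 0.036933) / 0.11796 = 0.081025 / 0.11796 ≈ 0.6869

PN ≈ 0.687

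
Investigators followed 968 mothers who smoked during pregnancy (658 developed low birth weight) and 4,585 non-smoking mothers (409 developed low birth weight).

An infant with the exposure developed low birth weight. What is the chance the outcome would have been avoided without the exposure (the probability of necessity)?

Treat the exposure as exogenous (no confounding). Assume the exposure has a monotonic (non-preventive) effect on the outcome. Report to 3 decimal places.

p₁ = P(outcome | exposed) = 658/968 = 0.67975
p₀ = P(outcome | unexposed) = 409/4585 = 0.089204
Under exogeneity and monotonicity, PN = (p₁ − p₀) / p₁.
PN = (0.67975 − 0.089204) / 0.67975 = 0.59055 / 0.67975 ≈ 0.8688

PN ≈ 0.869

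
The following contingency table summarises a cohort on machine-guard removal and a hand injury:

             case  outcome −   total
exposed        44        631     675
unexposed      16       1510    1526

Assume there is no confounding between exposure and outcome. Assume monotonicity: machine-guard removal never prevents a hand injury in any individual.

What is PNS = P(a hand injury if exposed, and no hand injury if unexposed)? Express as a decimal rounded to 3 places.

p₁ = P(outcome | exposed) = 44/675 = 0.065185
p₀ = P(outcome | unexposed) = 16/1526 = 0.010485
Under exogeneity and monotonicity, PNS = p₁ − p₀.
PNS = 0.065185 − 0.010485 = 0.0547

PNS ≈ 0.055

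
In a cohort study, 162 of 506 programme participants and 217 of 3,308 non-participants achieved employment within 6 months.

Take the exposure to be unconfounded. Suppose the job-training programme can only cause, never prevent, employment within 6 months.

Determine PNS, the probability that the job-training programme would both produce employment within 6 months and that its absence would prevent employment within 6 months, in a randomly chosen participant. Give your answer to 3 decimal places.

PNS ≈ 0.255

p₁ = P(outcome | exposed) = 162/506 = 0.32016
p₀ = P(outcome | unexposed) = 217/3308 = 0.065599
Under exogeneity and monotonicity, PNS = p₁ − p₀.
PNS = 0.32016 − 0.065599 = 0.25456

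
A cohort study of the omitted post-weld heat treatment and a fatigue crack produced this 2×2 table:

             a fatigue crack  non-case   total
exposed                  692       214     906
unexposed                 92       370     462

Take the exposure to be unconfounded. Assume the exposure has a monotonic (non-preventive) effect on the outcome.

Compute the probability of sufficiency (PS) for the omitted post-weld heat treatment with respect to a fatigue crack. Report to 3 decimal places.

p₁ = P(outcome | exposed) = 692/906 = 0.7638
p₀ = P(outcome | unexposed) = 92/462 = 0.19913
Under exogeneity and monotonicity, PS = (p₁ − p₀)/(1 − p₀).
PS = (0.7638 − 0.19913) / 0.80087 ≈ 0.7051

PS ≈ 0.705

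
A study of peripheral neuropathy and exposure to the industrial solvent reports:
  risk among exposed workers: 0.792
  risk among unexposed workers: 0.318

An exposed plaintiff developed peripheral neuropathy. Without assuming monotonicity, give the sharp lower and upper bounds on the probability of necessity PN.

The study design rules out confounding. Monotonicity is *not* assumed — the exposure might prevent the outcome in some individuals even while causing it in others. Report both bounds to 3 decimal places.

Let p₁ = 0.792, p₀ = 0.318.
Under exogeneity alone the bounds on PN are max{0,(p₁−p₀)/p₁} ≤ PN ≤ min{1,(1−p₀)/p₁}.
  lower = (p₁ − p₀)/p₁ = 0.474 / 0.792 ≈ 0.5985
  upper = min{1, (1 − p₀)/p₁} = 0.682 / 0.792 ≈ 0.8611

0.598 ≤ PN ≤ 0.861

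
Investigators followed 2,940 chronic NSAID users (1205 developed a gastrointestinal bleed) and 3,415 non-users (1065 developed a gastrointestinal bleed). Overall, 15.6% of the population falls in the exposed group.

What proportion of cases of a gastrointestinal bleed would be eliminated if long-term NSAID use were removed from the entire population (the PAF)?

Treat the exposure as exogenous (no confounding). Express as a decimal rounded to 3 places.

p₁ = P(outcome | exposed) = 1205/2940 = 0.40986
p₀ = P(outcome | unexposed) = 1065/3415 = 0.31186
Overall risk P(Y=1) = π·p₁ + (1−π)·p₀ = 0.156×0.40986 + 0.844×0.31186 = 0.32715.
Under exogeneity, PAF = [P(Y=1) − p₀] / P(Y=1).
PAF = (0.32715 − 0.31186) / 0.32715 ≈ 0.0467

PAF ≈ 0.047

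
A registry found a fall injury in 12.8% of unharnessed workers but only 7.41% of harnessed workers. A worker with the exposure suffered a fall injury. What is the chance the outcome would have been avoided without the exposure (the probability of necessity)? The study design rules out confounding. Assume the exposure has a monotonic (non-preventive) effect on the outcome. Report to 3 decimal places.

p₁ = 0.128, p₀ = 0.0741.
Under exogeneity and monotonicity, PN = (p₁ − p₀) / p₁.
PN = (0.128 − 0.0741) / 0.128 = 0.0539 / 0.128 ≈ 0.4211

PN ≈ 0.421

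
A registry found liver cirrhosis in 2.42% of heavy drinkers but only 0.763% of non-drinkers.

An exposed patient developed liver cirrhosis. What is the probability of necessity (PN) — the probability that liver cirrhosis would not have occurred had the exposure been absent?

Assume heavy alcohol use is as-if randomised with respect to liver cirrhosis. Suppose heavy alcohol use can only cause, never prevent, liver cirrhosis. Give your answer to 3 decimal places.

p₁ = 0.0242, p₀ = 0.00763.
Under exogeneity and monotonicity, PN = (p₁ − p₀) / p₁.
PN = (0.0242 − 0.00763) / 0.0242 = 0.01657 / 0.0242 ≈ 0.6847

PN ≈ 0.685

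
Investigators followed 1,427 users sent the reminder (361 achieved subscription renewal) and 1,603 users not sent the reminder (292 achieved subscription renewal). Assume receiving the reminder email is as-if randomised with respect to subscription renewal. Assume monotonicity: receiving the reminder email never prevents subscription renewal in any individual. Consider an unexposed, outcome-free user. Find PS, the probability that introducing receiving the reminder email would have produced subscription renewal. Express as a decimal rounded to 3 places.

p₁ = P(outcome | exposed) = 361/1427 = 0.25298
p₀ = P(outcome | unexposed) = 292/1603 = 0.18216
Under exogeneity and monotonicity, PS = (p₁ − p₀) / (1 − p₀).
PS = (0.25298 − 0.18216) / (1 − 0.18216) = 0.07082 / 0.81784 ≈ 0.0866

PS ≈ 0.087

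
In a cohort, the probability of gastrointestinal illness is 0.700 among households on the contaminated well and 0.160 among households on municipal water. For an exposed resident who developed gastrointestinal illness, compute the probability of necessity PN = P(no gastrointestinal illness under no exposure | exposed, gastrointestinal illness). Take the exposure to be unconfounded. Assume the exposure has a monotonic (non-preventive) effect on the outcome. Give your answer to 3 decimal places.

Let p₁ = 0.7, p₀ = 0.16.
Under exogeneity and monotonicity, PN = (p₁ − p₀) / p₁.
PN = (0.7 − 0.16) / 0.7 = 0.54 / 0.7 ≈ 0.7714

PN ≈ 0.771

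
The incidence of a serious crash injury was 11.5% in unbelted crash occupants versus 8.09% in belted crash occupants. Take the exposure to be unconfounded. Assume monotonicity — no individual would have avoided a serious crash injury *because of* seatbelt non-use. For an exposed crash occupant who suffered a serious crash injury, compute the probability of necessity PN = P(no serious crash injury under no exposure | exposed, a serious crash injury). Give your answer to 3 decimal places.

p₁ = 0.115, p₀ = 0.0809.
Under exogeneity and monotonicity, PN = (p₁ − p₀) / p₁.
PN = (0.115 − 0.0809) / 0.115 = 0.0341 / 0.115 ≈ 0.2965

PN ≈ 0.297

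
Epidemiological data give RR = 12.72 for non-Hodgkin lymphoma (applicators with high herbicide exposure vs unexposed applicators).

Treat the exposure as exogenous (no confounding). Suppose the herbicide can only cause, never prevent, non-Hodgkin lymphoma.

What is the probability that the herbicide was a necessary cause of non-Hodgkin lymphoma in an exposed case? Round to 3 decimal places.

Under exogeneity and monotonicity, PN = (RR − 1) / RR = 1 − 1/RR.
PN = (12.72 − 1) / 12.72 = 11.72 / 12.72 ≈ 0.9214

PN ≈ 0.921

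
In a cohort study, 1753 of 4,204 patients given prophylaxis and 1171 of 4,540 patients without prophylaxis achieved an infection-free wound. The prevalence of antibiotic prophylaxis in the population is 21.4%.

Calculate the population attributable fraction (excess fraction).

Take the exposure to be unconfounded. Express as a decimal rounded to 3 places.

PAF ≈ 0.117

p₁ = P(outcome | exposed) = 1753/4204 = 0.41698
p₀ = P(outcome | unexposed) = 1171/4540 = 0.25793
Overall risk P(Y=1) = π·p₁ + (1−π)·p₀ = 0.214×0.41698 + 0.786×0.25793 = 0.29197.
Under exogeneity, PAF = [P(Y=1) − p₀] / P(Y=1).
PAF = (0.29197 − 0.25793) / 0.29197 ≈ 0.1166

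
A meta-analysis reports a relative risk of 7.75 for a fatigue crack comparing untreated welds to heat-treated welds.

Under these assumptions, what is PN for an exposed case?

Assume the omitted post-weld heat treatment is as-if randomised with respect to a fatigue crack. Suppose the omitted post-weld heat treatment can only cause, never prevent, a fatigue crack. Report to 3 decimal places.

Under exogeneity and monotonicity, PN = (RR − 1) / RR = 1 − 1/RR.
PN = (7.75 − 1) / 7.75 = 6.75 / 7.75 ≈ 0.8710

PN ≈ 0.871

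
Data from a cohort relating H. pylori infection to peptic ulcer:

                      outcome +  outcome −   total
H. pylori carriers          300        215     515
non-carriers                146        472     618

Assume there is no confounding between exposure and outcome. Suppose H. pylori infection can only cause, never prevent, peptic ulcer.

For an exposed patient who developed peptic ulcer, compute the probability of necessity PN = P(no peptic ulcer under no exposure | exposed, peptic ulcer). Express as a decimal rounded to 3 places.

PN ≈ 0.594

p₁ = P(outcome | exposed) = 300/515 = 0.58252
p₀ = P(outcome | unexposed) = 146/618 = 0.23625
Under exogeneity and monotonicity, PN = (p₁ − p₀)/p₁.
PN = (0.58252 − 0.23625) / 0.58252 ≈ 0.5944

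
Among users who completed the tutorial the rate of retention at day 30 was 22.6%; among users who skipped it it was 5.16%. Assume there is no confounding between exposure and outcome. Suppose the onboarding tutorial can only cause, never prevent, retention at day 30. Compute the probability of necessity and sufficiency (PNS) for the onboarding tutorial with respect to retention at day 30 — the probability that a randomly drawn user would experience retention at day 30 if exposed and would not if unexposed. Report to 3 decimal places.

PNS ≈ 0.174

p₁ = 0.226, p₀ = 0.0516.
Under exogeneity and monotonicity, PNS = p₁ − p₀.
PNS = 0.226 − 0.0516 = 0.1744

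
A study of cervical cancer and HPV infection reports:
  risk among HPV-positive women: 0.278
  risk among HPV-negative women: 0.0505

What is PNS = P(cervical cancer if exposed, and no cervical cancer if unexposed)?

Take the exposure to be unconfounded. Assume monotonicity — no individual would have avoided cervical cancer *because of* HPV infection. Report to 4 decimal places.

Let p₁ = 0.278, p₀ = 0.0505.
Under exogeneity and monotonicity, PNS = p₁ − p₀.
PNS = 0.278 − 0.0505 = 0.2275

PNS ≈ 0.2275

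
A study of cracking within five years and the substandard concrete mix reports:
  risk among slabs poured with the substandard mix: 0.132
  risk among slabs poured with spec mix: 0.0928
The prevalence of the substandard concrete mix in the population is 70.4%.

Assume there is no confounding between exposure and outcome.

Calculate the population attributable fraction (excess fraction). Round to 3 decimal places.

Let p₁ = 0.132, p₀ = 0.0928.
Overall risk P(Y=1) = π·p₁ + (1−π)·p₀ = 0.704×0.132 + 0.296×0.0928 = 0.1204.
Under exogeneity, PAF = [P(Y=1) − p₀] / P(Y=1).
PAF = (0.1204 − 0.0928) / 0.1204 ≈ 0.2292

PAF ≈ 0.229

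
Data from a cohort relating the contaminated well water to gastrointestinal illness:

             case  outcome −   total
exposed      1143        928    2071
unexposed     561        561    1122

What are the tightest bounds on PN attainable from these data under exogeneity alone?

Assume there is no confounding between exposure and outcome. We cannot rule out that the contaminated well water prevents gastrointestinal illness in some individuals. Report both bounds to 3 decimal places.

p₁ = P(outcome | exposed) = 1143/2071 = 0.55191
p₀ = P(outcome | unexposed) = 561/1122 = 0.5
Under exogeneity alone the bounds on PN are max{0,(p₁−p₀)/p₁} ≤ PN ≤ min{1,(1−p₀)/p₁}.
  lower = (p₁ − p₀)/p₁ = 0.051907 / 0.55191 ≈ 0.0941
  upper = min{1, (1 − p₀)/p₁} = 0.5 / 0.55191 ≈ 0.9059

0.094 ≤ PN ≤ 0.906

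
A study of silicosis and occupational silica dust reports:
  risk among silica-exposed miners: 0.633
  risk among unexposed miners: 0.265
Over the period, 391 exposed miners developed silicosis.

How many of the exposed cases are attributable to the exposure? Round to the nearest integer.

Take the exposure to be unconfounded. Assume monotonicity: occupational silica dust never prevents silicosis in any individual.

Let p₁ = 0.633, p₀ = 0.265.
PN = (p₁ − p₀)/p₁ = (0.633 − 0.265) / 0.633 ≈ 0.58136.
Attributable cases ≈ PN × (exposed cases) = 0.58136 × 391 ≈ 227.31.

about 227 cases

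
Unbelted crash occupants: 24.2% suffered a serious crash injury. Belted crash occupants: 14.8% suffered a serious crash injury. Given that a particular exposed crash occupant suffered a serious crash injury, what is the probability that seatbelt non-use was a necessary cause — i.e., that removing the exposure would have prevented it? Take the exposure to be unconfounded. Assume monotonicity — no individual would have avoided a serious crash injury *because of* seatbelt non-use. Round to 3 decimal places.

PN ≈ 0.388

p₁ = 0.242, p₀ = 0.148.
Under exogeneity and monotonicity, PN = (p₁ − p₀) / p₁.
PN = (0.242 − 0.148) / 0.242 = 0.094 / 0.242 ≈ 0.3884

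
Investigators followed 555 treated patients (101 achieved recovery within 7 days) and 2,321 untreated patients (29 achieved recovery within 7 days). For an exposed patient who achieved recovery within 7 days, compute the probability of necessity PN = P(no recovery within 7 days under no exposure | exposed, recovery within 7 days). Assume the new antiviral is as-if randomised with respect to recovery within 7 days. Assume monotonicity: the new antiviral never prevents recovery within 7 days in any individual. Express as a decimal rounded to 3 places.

PN ≈ 0.931

p₁ = P(outcome | exposed) = 101/555 = 0.18198
p₀ = P(outcome | unexposed) = 29/2321 = 0.012495
Under exogeneity and monotonicity, PN = (p₁ − p₀) / p₁.
PN = (0.18198 − 0.012495) / 0.18198 = 0.16949 / 0.18198 ≈ 0.9313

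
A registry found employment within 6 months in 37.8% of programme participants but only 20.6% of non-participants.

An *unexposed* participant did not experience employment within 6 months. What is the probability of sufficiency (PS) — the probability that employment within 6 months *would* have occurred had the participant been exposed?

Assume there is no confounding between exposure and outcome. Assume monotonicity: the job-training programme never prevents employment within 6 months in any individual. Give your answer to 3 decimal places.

p₁ = 0.378, p₀ = 0.206.
Under exogeneity and monotonicity, PS = (p₁ − p₀) / (1 − p₀).
PS = (0.378 − 0.206) / (1 − 0.206) = 0.172 / 0.794 ≈ 0.2166

PS ≈ 0.217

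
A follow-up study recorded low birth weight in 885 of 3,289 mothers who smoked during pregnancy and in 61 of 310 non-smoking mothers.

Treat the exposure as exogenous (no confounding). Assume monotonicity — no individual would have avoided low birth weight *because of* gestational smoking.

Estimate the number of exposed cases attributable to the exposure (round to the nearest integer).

p₁ = P(outcome | exposed) = 885/3289 = 0.26908
p₀ = P(outcome | unexposed) = 61/310 = 0.19677
PN = (p₁ − p₀)/p₁ = (0.26908 − 0.19677) / 0.26908 ≈ 0.26871.
Attributable cases ≈ PN × (exposed cases) = 0.26871 × 885 ≈ 237.81.

about 238 cases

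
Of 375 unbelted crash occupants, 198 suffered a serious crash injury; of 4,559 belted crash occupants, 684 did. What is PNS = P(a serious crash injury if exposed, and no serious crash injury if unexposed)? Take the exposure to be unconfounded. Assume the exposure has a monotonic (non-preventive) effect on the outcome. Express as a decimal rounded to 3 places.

PNS ≈ 0.378

p₁ = P(outcome | exposed) = 198/375 = 0.528
p₀ = P(outcome | unexposed) = 684/4559 = 0.15003
Under exogeneity and monotonicity, PNS = p₁ − p₀.
PNS = 0.528 − 0.15003 = 0.37797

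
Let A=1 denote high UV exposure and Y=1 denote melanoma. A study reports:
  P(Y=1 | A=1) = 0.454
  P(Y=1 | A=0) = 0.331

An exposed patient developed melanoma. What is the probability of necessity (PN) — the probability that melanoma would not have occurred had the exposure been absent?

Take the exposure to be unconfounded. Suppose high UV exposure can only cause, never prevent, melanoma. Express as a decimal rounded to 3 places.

PN ≈ 0.271

Let p₁ = 0.454, p₀ = 0.331.
Under exogeneity and monotonicity, PN = (p₁ − p₀) / p₁.
PN = (0.454 − 0.331) / 0.454 = 0.123 / 0.454 ≈ 0.2709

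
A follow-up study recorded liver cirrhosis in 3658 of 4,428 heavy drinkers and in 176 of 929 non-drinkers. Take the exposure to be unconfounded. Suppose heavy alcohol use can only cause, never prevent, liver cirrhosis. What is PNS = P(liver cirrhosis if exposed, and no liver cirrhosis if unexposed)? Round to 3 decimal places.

PNS ≈ 0.637

p₁ = P(outcome | exposed) = 3658/4428 = 0.82611
p₀ = P(outcome | unexposed) = 176/929 = 0.18945
Under exogeneity and monotonicity, PNS = p₁ − p₀.
PNS = 0.82611 − 0.18945 = 0.63666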